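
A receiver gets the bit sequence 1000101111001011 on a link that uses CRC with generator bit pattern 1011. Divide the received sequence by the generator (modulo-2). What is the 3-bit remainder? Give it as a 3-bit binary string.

110

Modulo-2 division of 1000101111001011 by 1011:
  pos 0: 1000 XOR 1011 = 0011
  pos 2: 1110 XOR 1011 = 0101
  pos 3: 1011 XOR 1011 = 0000
  pos 7: 1110 XOR 1011 = 0101
  pos 8: 1010 XOR 1011 = 0001
  pos 11: 1101 XOR 1011 = 0110
  pos 12: 1101 XOR 1011 = 0110
Remainder = 110 (nonzero — an error is detected).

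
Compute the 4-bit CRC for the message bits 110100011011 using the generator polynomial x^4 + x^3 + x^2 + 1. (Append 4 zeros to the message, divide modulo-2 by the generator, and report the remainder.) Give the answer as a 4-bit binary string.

1101

Append 4 zeros: 1101000110110000. Divide by 11101 (XOR where the leading bit is 1):
  pos 0: 11010 XOR 11101 = 00111
  pos 2: 11100 XOR 11101 = 00001
  pos 6: 11101 XOR 11101 = 00000
  pos 11: 10000 XOR 11101 = 01101
Remainder (last 4 bits) = 1101. This is the CRC / FCS.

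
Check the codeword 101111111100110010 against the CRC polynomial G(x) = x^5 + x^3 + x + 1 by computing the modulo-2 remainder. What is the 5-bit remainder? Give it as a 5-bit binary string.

00000

Modulo-2 division of 101111111100110010 by 101011:
  pos 0: 101111 XOR 101011 = 000100
  pos 3: 100111 XOR 101011 = 001100
  pos 5: 110010 XOR 101011 = 011001
  pos 6: 110010 XOR 101011 = 011001
  pos 7: 110011 XOR 101011 = 011000
  pos 8: 110001 XOR 101011 = 011010
  pos 9: 110100 XOR 101011 = 011111
  pos 10: 111110 XOR 101011 = 010101
  pos 11: 101011 XOR 101011 = 000000
Remainder = 00000 (zero — the frame passes the CRC check).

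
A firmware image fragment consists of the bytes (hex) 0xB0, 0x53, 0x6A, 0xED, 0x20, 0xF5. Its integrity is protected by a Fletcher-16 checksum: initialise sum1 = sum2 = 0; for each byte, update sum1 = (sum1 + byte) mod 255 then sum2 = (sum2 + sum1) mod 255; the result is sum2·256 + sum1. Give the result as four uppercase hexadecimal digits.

6E72

Running sums (mod 255):
  after byte 0 (0xB0): sum1=176, sum2=176
  after byte 1 (0x53): sum1=4, sum2=180
  after byte 2 (0x6A): sum1=110, sum2=35
  after byte 3 (0xED): sum1=92, sum2=127
  after byte 4 (0x20): sum1=124, sum2=251
  after byte 5 (0xF5): sum1=114, sum2=110
Checksum = sum2·256 + sum1 = 110·256 + 114 = 28274 = 0x6E72.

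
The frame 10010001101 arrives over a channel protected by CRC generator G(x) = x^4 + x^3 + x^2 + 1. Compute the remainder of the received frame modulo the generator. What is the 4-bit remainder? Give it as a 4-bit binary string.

Modulo-2 division of 10010001101 by 11101:
  pos 0: 10010 XOR 11101 = 01111
  pos 1: 11110 XOR 11101 = 00011
  pos 4: 11011 XOR 11101 = 00110
  pos 6: 11001 XOR 11101 = 00100
Remainder = 0100 (nonzero — an error is detected).

0100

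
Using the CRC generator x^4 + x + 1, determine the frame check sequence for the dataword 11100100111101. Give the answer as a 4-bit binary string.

Append 4 zeros: 111001001111010000. Divide by 10011 (XOR where the leading bit is 1):
  pos 0: 11100 XOR 10011 = 01111
  pos 1: 11111 XOR 10011 = 01100
  pos 2: 11000 XOR 10011 = 01011
  pos 3: 10110 XOR 10011 = 00101
  pos 5: 10111 XOR 10011 = 00100
  pos 7: 10011 XOR 10011 = 00000
  pos 13: 10000 XOR 10011 = 00011
Remainder (last 4 bits) = 0011. This is the CRC / FCS.

0011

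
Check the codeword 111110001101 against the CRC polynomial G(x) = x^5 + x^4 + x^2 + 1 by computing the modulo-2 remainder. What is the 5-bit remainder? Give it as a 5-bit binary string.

Modulo-2 division of 111110001101 by 110101:
  pos 0: 111110 XOR 110101 = 001011
  pos 2: 101100 XOR 110101 = 011001
  pos 3: 110011 XOR 110101 = 000110
  pos 6: 110101 XOR 110101 = 000000
Remainder = 00000 (zero — the frame passes the CRC check).

00000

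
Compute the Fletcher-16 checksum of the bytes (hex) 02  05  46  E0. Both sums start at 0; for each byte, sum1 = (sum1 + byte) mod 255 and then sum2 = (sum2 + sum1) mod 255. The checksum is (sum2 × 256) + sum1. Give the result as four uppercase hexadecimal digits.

842E

Running sums (mod 255):
  after byte 0 (02): sum1=2, sum2=2
  after byte 1 (05): sum1=7, sum2=9
  after byte 2 (46): sum1=77, sum2=86
  after byte 3 (E0): sum1=46, sum2=132
Checksum = sum2·256 + sum1 = 132·256 + 46 = 33838 = 0x842E.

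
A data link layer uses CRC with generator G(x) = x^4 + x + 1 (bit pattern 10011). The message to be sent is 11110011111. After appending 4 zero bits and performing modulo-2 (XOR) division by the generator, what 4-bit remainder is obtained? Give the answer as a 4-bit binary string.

0010

Append 4 zeros: 111100111110000. Divide by 10011 (XOR where the leading bit is 1):
  pos 0: 11110 XOR 10011 = 01101
  pos 1: 11010 XOR 10011 = 01001
  pos 2: 10011 XOR 10011 = 00000
  pos 7: 11110 XOR 10011 = 01101
  pos 8: 11010 XOR 10011 = 01001
  pos 9: 10010 XOR 10011 = 00001
Remainder (last 4 bits) = 0010. This is the CRC / FCS.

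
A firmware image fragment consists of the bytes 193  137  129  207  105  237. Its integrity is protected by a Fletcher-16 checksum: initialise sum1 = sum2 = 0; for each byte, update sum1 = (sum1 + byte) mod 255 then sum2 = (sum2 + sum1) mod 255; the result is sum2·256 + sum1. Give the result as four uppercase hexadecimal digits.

Running sums (mod 255):
  after byte 0 (193): sum1=193, sum2=193
  after byte 1 (137): sum1=75, sum2=13
  after byte 2 (129): sum1=204, sum2=217
  after byte 3 (207): sum1=156, sum2=118
  after byte 4 (105): sum1=6, sum2=124
  after byte 5 (237): sum1=243, sum2=112
Checksum = sum2·256 + sum1 = 112·256 + 243 = 28915 = 0x70F3.

70F3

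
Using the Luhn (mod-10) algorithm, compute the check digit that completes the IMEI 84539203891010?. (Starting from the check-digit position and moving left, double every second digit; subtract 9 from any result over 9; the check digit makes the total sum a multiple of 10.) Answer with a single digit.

Partial digits right→left: 0 1 0 1 9 8 3 0 2 9 3 5 4 8
Double every second digit counting from the check-digit position (so the 1st, 3rd, 5th, ... of the partial from the right).
  doubled (with −9 where >9): 0 0 9 6 4 6 8 → sum 33
  kept as-is: 1 1 8 0 9 5 8 → sum 32
Total = 33 + 32 = 65.
Check digit = (10 − (65 mod 10)) mod 10 = 5.

5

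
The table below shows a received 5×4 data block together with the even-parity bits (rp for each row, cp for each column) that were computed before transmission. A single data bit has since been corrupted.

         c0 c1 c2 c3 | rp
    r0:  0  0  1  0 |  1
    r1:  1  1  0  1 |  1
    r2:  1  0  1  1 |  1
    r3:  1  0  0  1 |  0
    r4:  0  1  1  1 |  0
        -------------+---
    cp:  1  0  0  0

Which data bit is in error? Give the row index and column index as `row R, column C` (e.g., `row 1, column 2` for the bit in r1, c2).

Recompute each row's even parity and compare to rp:
  r0: data parity 1, sent rp 1 → ok
  r1: data parity 1, sent rp 1 → ok
  r2: data parity 1, sent rp 1 → ok
  r3: data parity 0, sent rp 0 → ok
  r4: data parity 1, sent rp 0 → mismatch
Recompute each column's even parity and compare to cp:
  c0: data parity 1, sent cp 1 → ok
  c1: data parity 0, sent cp 0 → ok
  c2: data parity 1, sent cp 0 → mismatch
  c3: data parity 0, sent cp 0 → ok
Exactly one row (r4) and one column (c2) fail → the flipped bit is at their intersection.

row 4, column 2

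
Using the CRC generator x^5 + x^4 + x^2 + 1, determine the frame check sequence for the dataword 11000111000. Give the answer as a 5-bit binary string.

10011

Append 5 zeros: 1100011100000000. Divide by 110101 (XOR where the leading bit is 1):
  pos 0: 110001 XOR 110101 = 000100
  pos 3: 100110 XOR 110101 = 010011
  pos 4: 100110 XOR 110101 = 010011
  pos 5: 100110 XOR 110101 = 010011
  pos 6: 100110 XOR 110101 = 010011
  pos 7: 100110 XOR 110101 = 010011
  pos 8: 100110 XOR 110101 = 010011
  pos 9: 100110 XOR 110101 = 010011
  pos 10: 100110 XOR 110101 = 010011
Remainder (last 5 bits) = 10011. This is the CRC / FCS.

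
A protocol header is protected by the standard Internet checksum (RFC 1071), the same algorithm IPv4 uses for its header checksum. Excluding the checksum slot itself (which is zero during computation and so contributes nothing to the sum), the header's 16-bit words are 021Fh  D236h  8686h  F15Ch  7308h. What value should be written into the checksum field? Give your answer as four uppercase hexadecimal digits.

One's-complement addition (fold any carry out of bit 15 back into bit 0):
  0x021F + 0xD236 = 0x0D455
  0xD455 + 0x8686 = 0x15ADB → wrap carry → 0x5ADC
  0x5ADC + 0xF15C = 0x14C38 → wrap carry → 0x4C39
  0x4C39 + 0x7308 = 0x0BF41
One's-complement sum = 0xBF41.
Checksum = ~0xBF41 & 0xFFFF = 0x40BE.

40BE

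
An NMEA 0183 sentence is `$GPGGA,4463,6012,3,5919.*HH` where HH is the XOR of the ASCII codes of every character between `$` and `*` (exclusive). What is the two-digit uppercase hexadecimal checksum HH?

4F

XOR the ASCII codes of the payload characters:
  'G' = 0x47 → acc = 0x47
  'P' = 0x50 → acc = 0x17
  'G' = 0x47 → acc = 0x50
  'G' = 0x47 → acc = 0x17
  'A' = 0x41 → acc = 0x56
  ',' = 0x2C → acc = 0x7A
  '4' = 0x34 → acc = 0x4E
  '4' = 0x34 → acc = 0x7A
  '6' = 0x36 → acc = 0x4C
  '3' = 0x33 → acc = 0x7F
  ',' = 0x2C → acc = 0x53
  '6' = 0x36 → acc = 0x65
  '0' = 0x30 → acc = 0x55
  '1' = 0x31 → acc = 0x64
  '2' = 0x32 → acc = 0x56
  ',' = 0x2C → acc = 0x7A
  '3' = 0x33 → acc = 0x49
  ',' = 0x2C → acc = 0x65
  '5' = 0x35 → acc = 0x50
  '9' = 0x39 → acc = 0x69
  '1' = 0x31 → acc = 0x58
  '9' = 0x39 → acc = 0x61
  '.' = 0x2E → acc = 0x4F
Checksum = 0x4F.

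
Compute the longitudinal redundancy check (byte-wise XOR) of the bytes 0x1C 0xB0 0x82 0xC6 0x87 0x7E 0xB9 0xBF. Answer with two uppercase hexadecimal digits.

17

XOR the bytes together:
  start with 0x1C
  0x1C ⊕ 0xB0 = 0xAC
  0xAC ⊕ 0x82 = 0x2E
  0x2E ⊕ 0xC6 = 0xE8
  0xE8 ⊕ 0x87 = 0x6F
  0x6F ⊕ 0x7E = 0x11
  0x11 ⊕ 0xB9 = 0xA8
  0xA8 ⊕ 0xBF = 0x17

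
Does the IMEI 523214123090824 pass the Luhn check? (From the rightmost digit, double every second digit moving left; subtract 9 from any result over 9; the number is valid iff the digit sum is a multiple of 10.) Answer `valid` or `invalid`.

From the right, keep odd positions and double even positions (subtract 9 from any doubled value over 9):
  doubled (positions 2,4,...): 4 0 0 4 8 4 4 → sum 24
  kept (positions 1,3,...): 4 8 9 3 1 1 3 5 → sum 34
Total = 58.
58 mod 10 = 8, so the number is invalid.

invalid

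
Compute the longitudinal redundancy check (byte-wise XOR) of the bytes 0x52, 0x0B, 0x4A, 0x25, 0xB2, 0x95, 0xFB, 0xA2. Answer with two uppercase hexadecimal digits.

XOR the bytes together:
  start with 0x52
  0x52 ⊕ 0x0B = 0x59
  0x59 ⊕ 0x4A = 0x13
  0x13 ⊕ 0x25 = 0x36
  0x36 ⊕ 0xB2 = 0x84
  0x84 ⊕ 0x95 = 0x11
  0x11 ⊕ 0xFB = 0xEA
  0xEA ⊕ 0xA2 = 0x48

48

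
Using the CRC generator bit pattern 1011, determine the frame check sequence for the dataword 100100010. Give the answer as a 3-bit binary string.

010

Append 3 zeros: 100100010000. Divide by 1011 (XOR where the leading bit is 1):
  pos 0: 1001 XOR 1011 = 0010
  pos 2: 1000 XOR 1011 = 0011
  pos 4: 1101 XOR 1011 = 0110
  pos 5: 1100 XOR 1011 = 0111
  pos 6: 1110 XOR 1011 = 0101
  pos 7: 1010 XOR 1011 = 0001
Remainder (last 3 bits) = 010. This is the CRC / FCS.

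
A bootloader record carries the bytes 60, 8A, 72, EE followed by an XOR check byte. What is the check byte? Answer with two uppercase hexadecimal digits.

XOR the bytes together:
  start with 0x60
  0x60 ⊕ 0x8A = 0xEA
  0xEA ⊕ 0x72 = 0x98
  0x98 ⊕ 0xEE = 0x76

76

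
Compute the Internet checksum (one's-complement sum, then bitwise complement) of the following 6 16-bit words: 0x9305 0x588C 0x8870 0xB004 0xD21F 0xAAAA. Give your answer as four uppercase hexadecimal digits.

One's-complement addition (fold any carry out of bit 15 back into bit 0):
  0x9305 + 0x588C = 0x0EB91
  0xEB91 + 0x8870 = 0x17401 → wrap carry → 0x7402
  0x7402 + 0xB004 = 0x12406 → wrap carry → 0x2407
  0x2407 + 0xD21F = 0x0F626
  0xF626 + 0xAAAA = 0x1A0D0 → wrap carry → 0xA0D1
One's-complement sum = 0xA0D1.
Checksum = ~0xA0D1 & 0xFFFF = 0x5F2E.

5F2E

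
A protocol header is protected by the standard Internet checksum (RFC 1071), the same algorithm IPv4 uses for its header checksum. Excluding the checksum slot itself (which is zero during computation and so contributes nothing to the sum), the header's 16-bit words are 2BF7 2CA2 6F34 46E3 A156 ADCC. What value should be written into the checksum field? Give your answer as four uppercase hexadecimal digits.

A22B

One's-complement addition (fold any carry out of bit 15 back into bit 0):
  0x2BF7 + 0x2CA2 = 0x05899
  0x5899 + 0x6F34 = 0x0C7CD
  0xC7CD + 0x46E3 = 0x10EB0 → wrap carry → 0x0EB1
  0x0EB1 + 0xA156 = 0x0B007
  0xB007 + 0xADCC = 0x15DD3 → wrap carry → 0x5DD4
One's-complement sum = 0x5DD4.
Checksum = ~0x5DD4 & 0xFFFF = 0xA22B.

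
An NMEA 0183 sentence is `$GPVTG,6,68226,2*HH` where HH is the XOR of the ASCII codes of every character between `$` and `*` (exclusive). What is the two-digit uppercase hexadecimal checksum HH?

XOR the ASCII codes of the payload characters:
  'G' = 0x47 → acc = 0x47
  'P' = 0x50 → acc = 0x17
  'V' = 0x56 → acc = 0x41
  'T' = 0x54 → acc = 0x15
  'G' = 0x47 → acc = 0x52
  ',' = 0x2C → acc = 0x7E
  '6' = 0x36 → acc = 0x48
  ',' = 0x2C → acc = 0x64
  '6' = 0x36 → acc = 0x52
  '8' = 0x38 → acc = 0x6A
  '2' = 0x32 → acc = 0x58
  '2' = 0x32 → acc = 0x6A
  '6' = 0x36 → acc = 0x5C
  ',' = 0x2C → acc = 0x70
  '2' = 0x32 → acc = 0x42
Checksum = 0x42.

42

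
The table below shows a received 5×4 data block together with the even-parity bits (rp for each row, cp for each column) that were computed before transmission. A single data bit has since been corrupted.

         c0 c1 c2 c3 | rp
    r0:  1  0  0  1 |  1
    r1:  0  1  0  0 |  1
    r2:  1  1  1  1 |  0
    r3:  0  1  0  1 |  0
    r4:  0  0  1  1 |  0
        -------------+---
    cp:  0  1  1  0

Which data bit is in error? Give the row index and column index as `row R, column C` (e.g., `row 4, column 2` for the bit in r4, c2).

Recompute each row's even parity and compare to rp:
  r0: data parity 0, sent rp 1 → mismatch
  r1: data parity 1, sent rp 1 → ok
  r2: data parity 0, sent rp 0 → ok
  r3: data parity 0, sent rp 0 → ok
  r4: data parity 0, sent rp 0 → ok
Recompute each column's even parity and compare to cp:
  c0: data parity 0, sent cp 0 → ok
  c1: data parity 1, sent cp 1 → ok
  c2: data parity 0, sent cp 1 → mismatch
  c3: data parity 0, sent cp 0 → ok
Exactly one row (r0) and one column (c2) fail → the flipped bit is at their intersection.

row 0, column 2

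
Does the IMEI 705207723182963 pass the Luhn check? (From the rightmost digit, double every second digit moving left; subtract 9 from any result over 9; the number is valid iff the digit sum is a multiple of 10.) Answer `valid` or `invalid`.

invalid

From the right, keep odd positions and double even positions (subtract 9 from any doubled value over 9):
  doubled (positions 2,4,...): 3 4 2 4 5 4 0 → sum 22
  kept (positions 1,3,...): 3 9 8 3 7 0 5 7 → sum 42
Total = 64.
64 mod 10 = 4, so the number is invalid.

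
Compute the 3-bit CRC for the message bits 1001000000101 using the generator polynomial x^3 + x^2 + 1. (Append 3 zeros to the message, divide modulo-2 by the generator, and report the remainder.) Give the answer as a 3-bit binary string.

111

Append 3 zeros: 1001000000101000. Divide by 1101 (XOR where the leading bit is 1):
  pos 0: 1001 XOR 1101 = 0100
  pos 1: 1000 XOR 1101 = 0101
  pos 2: 1010 XOR 1101 = 0111
  pos 3: 1110 XOR 1101 = 0011
  pos 5: 1100 XOR 1101 = 0001
  pos 8: 1010 XOR 1101 = 0111
  pos 9: 1111 XOR 1101 = 0010
  pos 11: 1000 XOR 1101 = 0101
  pos 12: 1010 XOR 1101 = 0111
Remainder (last 3 bits) = 111. This is the CRC / FCS.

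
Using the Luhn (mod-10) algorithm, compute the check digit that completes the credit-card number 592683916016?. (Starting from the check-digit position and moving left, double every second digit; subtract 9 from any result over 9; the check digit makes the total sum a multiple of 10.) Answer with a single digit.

Partial digits right→left: 6 1 0 6 1 9 3 8 6 2 9 5
Double every second digit counting from the check-digit position (so the 1st, 3rd, 5th, ... of the partial from the right).
  doubled (with −9 where >9): 3 0 2 6 3 9 → sum 23
  kept as-is: 1 6 9 8 2 5 → sum 31
Total = 23 + 31 = 54.
Check digit = (10 − (54 mod 10)) mod 10 = 6.

6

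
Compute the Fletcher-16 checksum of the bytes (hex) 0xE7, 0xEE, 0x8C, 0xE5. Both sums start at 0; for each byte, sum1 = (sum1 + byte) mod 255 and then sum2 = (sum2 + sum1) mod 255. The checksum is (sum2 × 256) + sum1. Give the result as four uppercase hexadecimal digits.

6B49

Running sums (mod 255):
  after byte 0 (0xE7): sum1=231, sum2=231
  after byte 1 (0xEE): sum1=214, sum2=190
  after byte 2 (0x8C): sum1=99, sum2=34
  after byte 3 (0xE5): sum1=73, sum2=107
Checksum = sum2·256 + sum1 = 107·256 + 73 = 27465 = 0x6B49.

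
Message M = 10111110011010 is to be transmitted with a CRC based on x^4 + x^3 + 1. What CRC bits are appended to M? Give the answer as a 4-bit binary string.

0011

Append 4 zeros: 101111100110100000. Divide by 11001 (XOR where the leading bit is 1):
  pos 0: 10111 XOR 11001 = 01110
  pos 1: 11101 XOR 11001 = 00100
  pos 3: 10010 XOR 11001 = 01011
  pos 4: 10110 XOR 11001 = 01111
  pos 5: 11111 XOR 11001 = 00110
  pos 7: 11010 XOR 11001 = 00011
  pos 10: 11100 XOR 11001 = 00101
  pos 12: 10100 XOR 11001 = 01101
  pos 13: 11010 XOR 11001 = 00011
Remainder (last 4 bits) = 0011. This is the CRC / FCS.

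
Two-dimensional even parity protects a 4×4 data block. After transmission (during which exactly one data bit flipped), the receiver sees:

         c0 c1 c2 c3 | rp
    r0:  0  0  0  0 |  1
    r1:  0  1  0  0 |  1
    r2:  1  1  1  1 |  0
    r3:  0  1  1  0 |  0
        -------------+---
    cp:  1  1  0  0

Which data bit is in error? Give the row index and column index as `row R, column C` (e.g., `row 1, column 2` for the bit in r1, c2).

Recompute each row's even parity and compare to rp:
  r0: data parity 0, sent rp 1 → mismatch
  r1: data parity 1, sent rp 1 → ok
  r2: data parity 0, sent rp 0 → ok
  r3: data parity 0, sent rp 0 → ok
Recompute each column's even parity and compare to cp:
  c0: data parity 1, sent cp 1 → ok
  c1: data parity 1, sent cp 1 → ok
  c2: data parity 0, sent cp 0 → ok
  c3: data parity 1, sent cp 0 → mismatch
Exactly one row (r0) and one column (c3) fail → the flipped bit is at their intersection.

row 0, column 3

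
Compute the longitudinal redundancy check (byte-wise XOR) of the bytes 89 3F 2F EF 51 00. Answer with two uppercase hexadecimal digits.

XOR the bytes together:
  start with 0x89
  0x89 ⊕ 0x3F = 0xB6
  0xB6 ⊕ 0x2F = 0x99
  0x99 ⊕ 0xEF = 0x76
  0x76 ⊕ 0x51 = 0x27
  0x27 ⊕ 0x00 = 0x27

27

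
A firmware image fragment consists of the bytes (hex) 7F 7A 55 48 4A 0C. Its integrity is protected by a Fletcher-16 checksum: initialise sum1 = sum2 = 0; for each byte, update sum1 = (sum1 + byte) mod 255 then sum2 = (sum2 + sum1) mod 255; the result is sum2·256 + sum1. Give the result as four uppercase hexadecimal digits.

30ED

Running sums (mod 255):
  after byte 0 (7F): sum1=127, sum2=127
  after byte 1 (7A): sum1=249, sum2=121
  after byte 2 (55): sum1=79, sum2=200
  after byte 3 (48): sum1=151, sum2=96
  after byte 4 (4A): sum1=225, sum2=66
  after byte 5 (0C): sum1=237, sum2=48
Checksum = sum2·256 + sum1 = 48·256 + 237 = 12525 = 0x30ED.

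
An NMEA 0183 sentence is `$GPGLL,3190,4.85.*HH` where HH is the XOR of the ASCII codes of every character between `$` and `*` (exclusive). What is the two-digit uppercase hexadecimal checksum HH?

62

XOR the ASCII codes of the payload characters:
  'G' = 0x47 → acc = 0x47
  'P' = 0x50 → acc = 0x17
  'G' = 0x47 → acc = 0x50
  'L' = 0x4C → acc = 0x1C
  'L' = 0x4C → acc = 0x50
  ',' = 0x2C → acc = 0x7C
  '3' = 0x33 → acc = 0x4F
  '1' = 0x31 → acc = 0x7E
  '9' = 0x39 → acc = 0x47
  '0' = 0x30 → acc = 0x77
  ',' = 0x2C → acc = 0x5B
  '4' = 0x34 → acc = 0x6F
  '.' = 0x2E → acc = 0x41
  '8' = 0x38 → acc = 0x79
  '5' = 0x35 → acc = 0x4C
  '.' = 0x2E → acc = 0x62
Checksum = 0x62.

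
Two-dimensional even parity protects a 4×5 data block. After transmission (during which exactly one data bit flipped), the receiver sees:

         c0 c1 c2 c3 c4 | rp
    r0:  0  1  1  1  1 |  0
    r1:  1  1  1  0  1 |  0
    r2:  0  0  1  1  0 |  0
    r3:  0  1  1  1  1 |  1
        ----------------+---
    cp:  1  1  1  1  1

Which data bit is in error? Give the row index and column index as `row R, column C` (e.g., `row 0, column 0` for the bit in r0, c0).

Recompute each row's even parity and compare to rp:
  r0: data parity 0, sent rp 0 → ok
  r1: data parity 0, sent rp 0 → ok
  r2: data parity 0, sent rp 0 → ok
  r3: data parity 0, sent rp 1 → mismatch
Recompute each column's even parity and compare to cp:
  c0: data parity 1, sent cp 1 → ok
  c1: data parity 1, sent cp 1 → ok
  c2: data parity 0, sent cp 1 → mismatch
  c3: data parity 1, sent cp 1 → ok
  c4: data parity 1, sent cp 1 → ok
Exactly one row (r3) and one column (c2) fail → the flipped bit is at their intersection.

row 3, column 2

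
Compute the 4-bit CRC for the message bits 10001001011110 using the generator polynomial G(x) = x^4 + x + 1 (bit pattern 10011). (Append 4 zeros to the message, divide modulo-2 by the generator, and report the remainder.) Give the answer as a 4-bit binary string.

1010

Append 4 zeros: 100010010111100000. Divide by 10011 (XOR where the leading bit is 1):
  pos 0: 10001 XOR 10011 = 00010
  pos 3: 10001 XOR 10011 = 00010
  pos 6: 10011 XOR 10011 = 00000
  pos 11: 11000 XOR 10011 = 01011
  pos 12: 10110 XOR 10011 = 00101
Remainder (last 4 bits) = 1010. This is the CRC / FCS.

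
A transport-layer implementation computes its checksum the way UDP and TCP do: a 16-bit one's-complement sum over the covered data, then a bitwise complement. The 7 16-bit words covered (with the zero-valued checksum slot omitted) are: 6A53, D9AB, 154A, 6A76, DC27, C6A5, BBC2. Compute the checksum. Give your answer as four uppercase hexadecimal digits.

DDAF

One's-complement addition (fold any carry out of bit 15 back into bit 0):
  0x6A53 + 0xD9AB = 0x143FE → wrap carry → 0x43FF
  0x43FF + 0x154A = 0x05949
  0x5949 + 0x6A76 = 0x0C3BF
  0xC3BF + 0xDC27 = 0x19FE6 → wrap carry → 0x9FE7
  0x9FE7 + 0xC6A5 = 0x1668C → wrap carry → 0x668D
  0x668D + 0xBBC2 = 0x1224F → wrap carry → 0x2250
One's-complement sum = 0x2250.
Checksum = ~0x2250 & 0xFFFF = 0xDDAF.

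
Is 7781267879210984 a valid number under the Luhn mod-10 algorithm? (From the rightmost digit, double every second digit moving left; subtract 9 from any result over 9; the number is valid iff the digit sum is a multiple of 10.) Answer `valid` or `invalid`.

From the right, keep odd positions and double even positions (subtract 9 from any doubled value over 9):
  doubled (positions 2,4,...): 7 0 4 5 5 4 7 5 → sum 37
  kept (positions 1,3,...): 4 9 1 9 8 6 1 7 → sum 45
Total = 82.
82 mod 10 = 2, so the number is invalid.

invalid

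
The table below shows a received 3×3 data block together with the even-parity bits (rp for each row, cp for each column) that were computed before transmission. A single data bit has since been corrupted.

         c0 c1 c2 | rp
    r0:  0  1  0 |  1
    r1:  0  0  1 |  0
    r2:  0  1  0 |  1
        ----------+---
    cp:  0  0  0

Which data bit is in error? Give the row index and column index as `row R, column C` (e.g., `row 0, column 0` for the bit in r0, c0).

Recompute each row's even parity and compare to rp:
  r0: data parity 1, sent rp 1 → ok
  r1: data parity 1, sent rp 0 → mismatch
  r2: data parity 1, sent rp 1 → ok
Recompute each column's even parity and compare to cp:
  c0: data parity 0, sent cp 0 → ok
  c1: data parity 0, sent cp 0 → ok
  c2: data parity 1, sent cp 0 → mismatch
Exactly one row (r1) and one column (c2) fail → the flipped bit is at their intersection.

row 1, column 2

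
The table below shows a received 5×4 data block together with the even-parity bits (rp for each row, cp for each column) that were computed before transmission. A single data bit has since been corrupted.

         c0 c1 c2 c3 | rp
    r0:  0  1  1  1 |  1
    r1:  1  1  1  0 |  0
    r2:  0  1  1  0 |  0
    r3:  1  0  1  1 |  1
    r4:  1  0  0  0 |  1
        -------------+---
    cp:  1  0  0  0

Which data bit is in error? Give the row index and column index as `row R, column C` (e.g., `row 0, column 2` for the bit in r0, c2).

Recompute each row's even parity and compare to rp:
  r0: data parity 1, sent rp 1 → ok
  r1: data parity 1, sent rp 0 → mismatch
  r2: data parity 0, sent rp 0 → ok
  r3: data parity 1, sent rp 1 → ok
  r4: data parity 1, sent rp 1 → ok
Recompute each column's even parity and compare to cp:
  c0: data parity 1, sent cp 1 → ok
  c1: data parity 1, sent cp 0 → mismatch
  c2: data parity 0, sent cp 0 → ok
  c3: data parity 0, sent cp 0 → ok
Exactly one row (r1) and one column (c1) fail → the flipped bit is at their intersection.

row 1, column 1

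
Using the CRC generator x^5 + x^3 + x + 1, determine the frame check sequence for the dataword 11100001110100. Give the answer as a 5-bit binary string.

01011

Append 5 zeros: 1110000111010000000. Divide by 101011 (XOR where the leading bit is 1):
  pos 0: 111000 XOR 101011 = 010011
  pos 1: 100110 XOR 101011 = 001101
  pos 3: 110111 XOR 101011 = 011100
  pos 4: 111001 XOR 101011 = 010010
  pos 5: 100100 XOR 101011 = 001111
  pos 7: 111110 XOR 101011 = 010101
  pos 8: 101010 XOR 101011 = 000001
  pos 13: 100000 XOR 101011 = 001011
Remainder (last 5 bits) = 01011. This is the CRC / FCS.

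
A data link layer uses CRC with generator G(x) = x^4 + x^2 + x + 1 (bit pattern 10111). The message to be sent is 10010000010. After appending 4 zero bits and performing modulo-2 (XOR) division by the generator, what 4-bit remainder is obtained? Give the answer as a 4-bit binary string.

Append 4 zeros: 100100000100000. Divide by 10111 (XOR where the leading bit is 1):
  pos 0: 10010 XOR 10111 = 00101
  pos 2: 10100 XOR 10111 = 00011
  pos 5: 11001 XOR 10111 = 01110
  pos 6: 11100 XOR 10111 = 01011
  pos 7: 10110 XOR 10111 = 00001
Remainder (last 4 bits) = 1000. This is the CRC / FCS.

1000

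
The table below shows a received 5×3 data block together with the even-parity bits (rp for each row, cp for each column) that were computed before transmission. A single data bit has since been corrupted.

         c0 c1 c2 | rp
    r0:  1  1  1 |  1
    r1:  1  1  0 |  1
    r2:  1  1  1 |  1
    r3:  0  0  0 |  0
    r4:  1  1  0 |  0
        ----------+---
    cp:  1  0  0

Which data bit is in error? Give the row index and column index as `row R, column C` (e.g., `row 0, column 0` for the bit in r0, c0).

Recompute each row's even parity and compare to rp:
  r0: data parity 1, sent rp 1 → ok
  r1: data parity 0, sent rp 1 → mismatch
  r2: data parity 1, sent rp 1 → ok
  r3: data parity 0, sent rp 0 → ok
  r4: data parity 0, sent rp 0 → ok
Recompute each column's even parity and compare to cp:
  c0: data parity 0, sent cp 1 → mismatch
  c1: data parity 0, sent cp 0 → ok
  c2: data parity 0, sent cp 0 → ok
Exactly one row (r1) and one column (c0) fail → the flipped bit is at their intersection.

row 1, column 0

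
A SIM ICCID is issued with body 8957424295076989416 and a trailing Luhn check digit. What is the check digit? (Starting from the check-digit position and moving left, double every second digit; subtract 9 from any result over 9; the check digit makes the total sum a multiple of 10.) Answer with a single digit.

Partial digits right→left: 6 1 4 9 8 9 6 7 0 5 9 2 4 2 4 7 5 9 8
Double every second digit counting from the check-digit position (so the 1st, 3rd, 5th, ... of the partial from the right).
  doubled (with −9 where >9): 3 8 7 3 0 9 8 8 1 7 → sum 54
  kept as-is: 1 9 9 7 5 2 2 7 9 → sum 51
Total = 54 + 51 = 105.
Check digit = (10 − (105 mod 10)) mod 10 = 5.

5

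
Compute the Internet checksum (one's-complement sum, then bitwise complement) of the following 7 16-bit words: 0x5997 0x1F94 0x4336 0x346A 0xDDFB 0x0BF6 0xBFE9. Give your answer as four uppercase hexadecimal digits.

6558

One's-complement addition (fold any carry out of bit 15 back into bit 0):
  0x5997 + 0x1F94 = 0x0792B
  0x792B + 0x4336 = 0x0BC61
  0xBC61 + 0x346A = 0x0F0CB
  0xF0CB + 0xDDFB = 0x1CEC6 → wrap carry → 0xCEC7
  0xCEC7 + 0x0BF6 = 0x0DABD
  0xDABD + 0xBFE9 = 0x19AA6 → wrap carry → 0x9AA7
One's-complement sum = 0x9AA7.
Checksum = ~0x9AA7 & 0xFFFF = 0x6558.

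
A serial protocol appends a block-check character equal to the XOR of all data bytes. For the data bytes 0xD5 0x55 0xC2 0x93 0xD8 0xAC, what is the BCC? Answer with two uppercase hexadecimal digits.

A5

XOR the bytes together:
  start with 0xD5
  0xD5 ⊕ 0x55 = 0x80
  0x80 ⊕ 0xC2 = 0x42
  0x42 ⊕ 0x93 = 0xD1
  0xD1 ⊕ 0xD8 = 0x09
  0x09 ⊕ 0xAC = 0xA5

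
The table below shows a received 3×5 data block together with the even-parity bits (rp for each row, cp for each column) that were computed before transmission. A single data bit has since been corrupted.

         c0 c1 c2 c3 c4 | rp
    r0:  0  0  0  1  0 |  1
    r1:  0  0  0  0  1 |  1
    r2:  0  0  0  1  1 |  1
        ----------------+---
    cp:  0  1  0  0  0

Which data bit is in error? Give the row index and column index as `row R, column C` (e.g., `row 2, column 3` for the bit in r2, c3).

Recompute each row's even parity and compare to rp:
  r0: data parity 1, sent rp 1 → ok
  r1: data parity 1, sent rp 1 → ok
  r2: data parity 0, sent rp 1 → mismatch
Recompute each column's even parity and compare to cp:
  c0: data parity 0, sent cp 0 → ok
  c1: data parity 0, sent cp 1 → mismatch
  c2: data parity 0, sent cp 0 → ok
  c3: data parity 0, sent cp 0 → ok
  c4: data parity 0, sent cp 0 → ok
Exactly one row (r2) and one column (c1) fail → the flipped bit is at their intersection.

row 2, column 1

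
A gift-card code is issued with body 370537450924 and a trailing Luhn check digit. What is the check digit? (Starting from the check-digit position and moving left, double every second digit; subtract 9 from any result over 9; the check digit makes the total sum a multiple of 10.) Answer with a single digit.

9

Partial digits right→left: 4 2 9 0 5 4 7 3 5 0 7 3
Double every second digit counting from the check-digit position (so the 1st, 3rd, 5th, ... of the partial from the right).
  doubled (with −9 where >9): 8 9 1 5 1 5 → sum 29
  kept as-is: 2 0 4 3 0 3 → sum 12
Total = 29 + 12 = 41.
Check digit = (10 − (41 mod 10)) mod 10 = 9.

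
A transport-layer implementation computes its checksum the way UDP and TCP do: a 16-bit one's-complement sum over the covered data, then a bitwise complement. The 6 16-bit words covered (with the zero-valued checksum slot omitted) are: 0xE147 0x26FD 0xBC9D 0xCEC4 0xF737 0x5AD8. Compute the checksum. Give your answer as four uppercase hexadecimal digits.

1A48

One's-complement addition (fold any carry out of bit 15 back into bit 0):
  0xE147 + 0x26FD = 0x10844 → wrap carry → 0x0845
  0x0845 + 0xBC9D = 0x0C4E2
  0xC4E2 + 0xCEC4 = 0x193A6 → wrap carry → 0x93A7
  0x93A7 + 0xF737 = 0x18ADE → wrap carry → 0x8ADF
  0x8ADF + 0x5AD8 = 0x0E5B7
One's-complement sum = 0xE5B7.
Checksum = ~0xE5B7 & 0xFFFF = 0x1A48.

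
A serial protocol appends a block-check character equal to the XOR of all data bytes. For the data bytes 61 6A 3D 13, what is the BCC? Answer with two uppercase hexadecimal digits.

XOR the bytes together:
  start with 0x61
  0x61 ⊕ 0x6A = 0x0B
  0x0B ⊕ 0x3D = 0x36
  0x36 ⊕ 0x13 = 0x25

25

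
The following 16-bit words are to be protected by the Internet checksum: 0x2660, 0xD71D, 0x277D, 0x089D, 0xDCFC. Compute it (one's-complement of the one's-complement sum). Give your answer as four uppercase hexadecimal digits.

F56A

One's-complement addition (fold any carry out of bit 15 back into bit 0):
  0x2660 + 0xD71D = 0x0FD7D
  0xFD7D + 0x277D = 0x124FA → wrap carry → 0x24FB
  0x24FB + 0x089D = 0x02D98
  0x2D98 + 0xDCFC = 0x10A94 → wrap carry → 0x0A95
One's-complement sum = 0x0A95.
Checksum = ~0x0A95 & 0xFFFF = 0xF56A.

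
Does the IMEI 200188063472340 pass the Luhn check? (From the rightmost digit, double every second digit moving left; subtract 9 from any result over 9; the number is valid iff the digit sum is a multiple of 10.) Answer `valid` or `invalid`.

invalid

From the right, keep odd positions and double even positions (subtract 9 from any doubled value over 9):
  doubled (positions 2,4,...): 8 4 8 3 7 2 0 → sum 32
  kept (positions 1,3,...): 0 3 7 3 0 8 0 2 → sum 23
Total = 55.
55 mod 10 = 5, so the number is invalid.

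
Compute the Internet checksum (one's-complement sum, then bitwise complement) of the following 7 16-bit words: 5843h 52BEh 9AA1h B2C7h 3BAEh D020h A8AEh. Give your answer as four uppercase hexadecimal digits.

One's-complement addition (fold any carry out of bit 15 back into bit 0):
  0x5843 + 0x52BE = 0x0AB01
  0xAB01 + 0x9AA1 = 0x145A2 → wrap carry → 0x45A3
  0x45A3 + 0xB2C7 = 0x0F86A
  0xF86A + 0x3BAE = 0x13418 → wrap carry → 0x3419
  0x3419 + 0xD020 = 0x10439 → wrap carry → 0x043A
  0x043A + 0xA8AE = 0x0ACE8
One's-complement sum = 0xACE8.
Checksum = ~0xACE8 & 0xFFFF = 0x5317.

5317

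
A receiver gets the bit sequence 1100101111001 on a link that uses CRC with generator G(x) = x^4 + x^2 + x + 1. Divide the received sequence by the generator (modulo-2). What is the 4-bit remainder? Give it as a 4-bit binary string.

0000

Modulo-2 division of 1100101111001 by 10111:
  pos 0: 11001 XOR 10111 = 01110
  pos 1: 11100 XOR 10111 = 01011
  pos 2: 10111 XOR 10111 = 00000
  pos 7: 11100 XOR 10111 = 01011
  pos 8: 10111 XOR 10111 = 00000
Remainder = 0000 (zero — the frame passes the CRC check).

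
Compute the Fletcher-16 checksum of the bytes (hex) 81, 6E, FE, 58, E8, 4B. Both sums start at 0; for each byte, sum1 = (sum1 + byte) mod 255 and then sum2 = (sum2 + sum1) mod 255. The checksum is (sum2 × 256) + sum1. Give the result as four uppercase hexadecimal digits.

Running sums (mod 255):
  after byte 0 (81): sum1=129, sum2=129
  after byte 1 (6E): sum1=239, sum2=113
  after byte 2 (FE): sum1=238, sum2=96
  after byte 3 (58): sum1=71, sum2=167
  after byte 4 (E8): sum1=48, sum2=215
  after byte 5 (4B): sum1=123, sum2=83
Checksum = sum2·256 + sum1 = 83·256 + 123 = 21371 = 0x537B.

537B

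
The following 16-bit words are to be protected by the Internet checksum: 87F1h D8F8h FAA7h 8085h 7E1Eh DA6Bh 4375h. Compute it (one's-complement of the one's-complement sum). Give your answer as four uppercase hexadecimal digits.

One's-complement addition (fold any carry out of bit 15 back into bit 0):
  0x87F1 + 0xD8F8 = 0x160E9 → wrap carry → 0x60EA
  0x60EA + 0xFAA7 = 0x15B91 → wrap carry → 0x5B92
  0x5B92 + 0x8085 = 0x0DC17
  0xDC17 + 0x7E1E = 0x15A35 → wrap carry → 0x5A36
  0x5A36 + 0xDA6B = 0x134A1 → wrap carry → 0x34A2
  0x34A2 + 0x4375 = 0x07817
One's-complement sum = 0x7817.
Checksum = ~0x7817 & 0xFFFF = 0x87E8.

87E8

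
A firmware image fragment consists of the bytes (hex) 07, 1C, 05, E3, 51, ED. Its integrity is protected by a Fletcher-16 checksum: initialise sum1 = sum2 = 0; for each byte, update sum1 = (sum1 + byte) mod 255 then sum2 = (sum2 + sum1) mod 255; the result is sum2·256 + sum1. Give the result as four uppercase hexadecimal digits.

Running sums (mod 255):
  after byte 0 (07): sum1=7, sum2=7
  after byte 1 (1C): sum1=35, sum2=42
  after byte 2 (05): sum1=40, sum2=82
  after byte 3 (E3): sum1=12, sum2=94
  after byte 4 (51): sum1=93, sum2=187
  after byte 5 (ED): sum1=75, sum2=7
Checksum = sum2·256 + sum1 = 7·256 + 75 = 1867 = 0x074B.

074B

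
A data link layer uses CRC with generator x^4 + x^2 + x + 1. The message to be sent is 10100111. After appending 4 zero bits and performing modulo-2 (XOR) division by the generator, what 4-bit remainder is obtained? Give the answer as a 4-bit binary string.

0001

Append 4 zeros: 101001110000. Divide by 10111 (XOR where the leading bit is 1):
  pos 0: 10100 XOR 10111 = 00011
  pos 3: 11111 XOR 10111 = 01000
  pos 4: 10000 XOR 10111 = 00111
  pos 6: 11100 XOR 10111 = 01011
  pos 7: 10110 XOR 10111 = 00001
Remainder (last 4 bits) = 0001. This is the CRC / FCS.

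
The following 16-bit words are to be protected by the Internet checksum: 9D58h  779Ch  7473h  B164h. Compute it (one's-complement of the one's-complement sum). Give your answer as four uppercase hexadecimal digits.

One's-complement addition (fold any carry out of bit 15 back into bit 0):
  0x9D58 + 0x779C = 0x114F4 → wrap carry → 0x14F5
  0x14F5 + 0x7473 = 0x08968
  0x8968 + 0xB164 = 0x13ACC → wrap carry → 0x3ACD
One's-complement sum = 0x3ACD.
Checksum = ~0x3ACD & 0xFFFF = 0xC532.

C532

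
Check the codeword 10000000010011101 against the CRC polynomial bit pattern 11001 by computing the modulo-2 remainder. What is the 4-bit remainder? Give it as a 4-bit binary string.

Modulo-2 division of 10000000010011101 by 11001:
  pos 0: 10000 XOR 11001 = 01001
  pos 1: 10010 XOR 11001 = 01011
  pos 2: 10110 XOR 11001 = 01111
  pos 3: 11110 XOR 11001 = 00111
  pos 5: 11101 XOR 11001 = 00100
  pos 7: 10000 XOR 11001 = 01001
  pos 8: 10011 XOR 11001 = 01010
  pos 9: 10101 XOR 11001 = 01100
  pos 10: 11001 XOR 11001 = 00000
Remainder = 0001 (nonzero — an error is detected).

0001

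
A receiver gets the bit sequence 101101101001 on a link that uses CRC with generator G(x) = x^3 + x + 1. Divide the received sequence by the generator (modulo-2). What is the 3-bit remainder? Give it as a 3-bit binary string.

Modulo-2 division of 101101101001 by 1011:
  pos 0: 1011 XOR 1011 = 0000
  pos 5: 1101 XOR 1011 = 0110
  pos 6: 1100 XOR 1011 = 0111
  pos 7: 1110 XOR 1011 = 0101
  pos 8: 1011 XOR 1011 = 0000
Remainder = 000 (zero — the frame passes the CRC check).

000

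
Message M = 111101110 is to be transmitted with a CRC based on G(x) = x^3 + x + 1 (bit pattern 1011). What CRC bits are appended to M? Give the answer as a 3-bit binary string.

111

Append 3 zeros: 111101110000. Divide by 1011 (XOR where the leading bit is 1):
  pos 0: 1111 XOR 1011 = 0100
  pos 1: 1000 XOR 1011 = 0011
  pos 3: 1111 XOR 1011 = 0100
  pos 4: 1001 XOR 1011 = 0010
  pos 6: 1000 XOR 1011 = 0011
  pos 8: 1100 XOR 1011 = 0111
Remainder (last 3 bits) = 111. This is the CRC / FCS.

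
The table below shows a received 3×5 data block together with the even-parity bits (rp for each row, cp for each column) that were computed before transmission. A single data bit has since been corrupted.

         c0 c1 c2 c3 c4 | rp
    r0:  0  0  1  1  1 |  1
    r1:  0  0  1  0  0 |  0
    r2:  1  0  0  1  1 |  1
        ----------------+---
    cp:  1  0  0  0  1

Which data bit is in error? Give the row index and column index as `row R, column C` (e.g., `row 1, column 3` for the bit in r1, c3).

Recompute each row's even parity and compare to rp:
  r0: data parity 1, sent rp 1 → ok
  r1: data parity 1, sent rp 0 → mismatch
  r2: data parity 1, sent rp 1 → ok
Recompute each column's even parity and compare to cp:
  c0: data parity 1, sent cp 1 → ok
  c1: data parity 0, sent cp 0 → ok
  c2: data parity 0, sent cp 0 → ok
  c3: data parity 0, sent cp 0 → ok
  c4: data parity 0, sent cp 1 → mismatch
Exactly one row (r1) and one column (c4) fail → the flipped bit is at their intersection.

row 1, column 4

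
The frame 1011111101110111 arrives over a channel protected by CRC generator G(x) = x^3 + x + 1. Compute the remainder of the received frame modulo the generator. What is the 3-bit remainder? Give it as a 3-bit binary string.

000

Modulo-2 division of 1011111101110111 by 1011:
  pos 0: 1011 XOR 1011 = 0000
  pos 4: 1111 XOR 1011 = 0100
  pos 5: 1000 XOR 1011 = 0011
  pos 7: 1111 XOR 1011 = 0100
  pos 8: 1001 XOR 1011 = 0010
  pos 10: 1001 XOR 1011 = 0010
  pos 12: 1011 XOR 1011 = 0000
Remainder = 000 (zero — the frame passes the CRC check).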